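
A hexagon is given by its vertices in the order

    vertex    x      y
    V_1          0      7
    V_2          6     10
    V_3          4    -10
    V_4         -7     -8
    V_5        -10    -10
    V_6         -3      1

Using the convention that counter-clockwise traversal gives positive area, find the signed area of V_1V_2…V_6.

Σ = (-42) + (-100) + (-102) + (-10) + (-40) + (-21) = -315
Signed area = Σ/2 = -157.5 (negative ⇒ clockwise traversal).

-157.5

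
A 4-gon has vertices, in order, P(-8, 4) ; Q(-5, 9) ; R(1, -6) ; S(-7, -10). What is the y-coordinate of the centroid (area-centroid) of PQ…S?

Apply Gauss's area formula. First the cross-terms c_i = x_i·y_{i+1} − x_{i+1}·y_i:
  -52, 21, -52, -108  ⇒  2A = -191, A = -95.5.
Then Σ (y_i + y_{i+1})·c_i = 867, so ȳ = 867 / (6·(-95.5)) = -289/191.

-289/191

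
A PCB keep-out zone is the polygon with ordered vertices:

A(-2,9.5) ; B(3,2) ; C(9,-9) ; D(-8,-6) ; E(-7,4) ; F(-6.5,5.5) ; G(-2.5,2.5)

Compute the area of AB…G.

155.625

Σ = (-32.5) + (-45) + (-126) + (-74) + (-12.5) + (-2.5) + (-18.75) = -311.25
Area = |Σ|/2 = 155.625.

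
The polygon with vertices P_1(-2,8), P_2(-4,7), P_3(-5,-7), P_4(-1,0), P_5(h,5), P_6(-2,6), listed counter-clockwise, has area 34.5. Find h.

Write out the shoelace sum; only the two edges meeting at P_5 involve h:
2·Area = [((-1)·5 − h·0) + (h·6 − (-2)·5)] + 70
       = 6·h + 75 = 69
⇒ h = -1.

-1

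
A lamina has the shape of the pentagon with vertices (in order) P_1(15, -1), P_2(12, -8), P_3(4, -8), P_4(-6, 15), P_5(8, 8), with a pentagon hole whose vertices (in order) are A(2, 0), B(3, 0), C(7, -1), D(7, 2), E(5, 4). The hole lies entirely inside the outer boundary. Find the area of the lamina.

214

Outer boundary:
Apply the surveyor's formula: 2A = Σ (x_i·y_{i+1} − x_{i+1}·y_i), indices taken mod 5.
P_1→P_2: (15)(-8) − (12)(-1) = -108
P_2→P_3: (12)(-8) − (4)(-8) = -64
P_3→P_4: (4)(15) − (-6)(-8) = 12
P_4→P_5: (-6)(8) − (8)(15) = -168
P_5→P_1: (8)(-1) − (15)(8) = -128
Σ = -456
Area = |Σ|/2 = 228.
Hole:
Σ = (0) + (-3) + (21) + (18) + (-8) = 28
Area = |Σ|/2 = 14.
Net area = 228 − 14 = 214.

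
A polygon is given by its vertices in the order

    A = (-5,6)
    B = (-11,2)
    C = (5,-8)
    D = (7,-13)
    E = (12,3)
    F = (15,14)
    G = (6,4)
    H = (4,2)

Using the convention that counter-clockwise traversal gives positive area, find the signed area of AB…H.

215.5

Apply the surveyor's formula: 2A = Σ (x_i·y_{i+1} − x_{i+1}·y_i), indices taken mod 8.
Cross-terms: 56, 78, -9, 177, 123, -24, -4, 34  ⇒  Σ = 431
Signed area = Σ/2 = 215.5 (positive ⇒ counter-clockwise traversal).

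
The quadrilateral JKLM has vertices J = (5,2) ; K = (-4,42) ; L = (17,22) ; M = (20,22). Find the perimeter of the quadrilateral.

|JK| = √((-9)² + (40)²) = √1681 = 41
|KL| = √((21)² + (-20)²) = √841 = 29
|LM| = √((3)² + (0)²) = √9 = 3
|MJ| = √((-15)² + (-20)²) = √625 = 25
Perimeter = 41 + 29 + 3 + 25 = 98.

98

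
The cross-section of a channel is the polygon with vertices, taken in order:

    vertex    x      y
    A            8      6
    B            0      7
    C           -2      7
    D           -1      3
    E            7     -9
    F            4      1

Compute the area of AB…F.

Apply the surveyor's formula: 2A = Σ (x_i·y_{i+1} − x_{i+1}·y_i), indices taken mod 6.
Cross-terms: 56, 14, 1, -12, 43, 16  ⇒  Σ = 118
Area = |Σ|/2 = 59.

59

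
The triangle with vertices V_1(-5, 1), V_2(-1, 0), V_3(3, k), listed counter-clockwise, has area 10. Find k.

Write out the shoelace sum; only the two edges meeting at V_3 involve k:
2·Area = [((-1)·k − 3·0) + (3·1 − (-5)·k)] + 1
       = 4·k + 4 = 20
⇒ k = 4.

4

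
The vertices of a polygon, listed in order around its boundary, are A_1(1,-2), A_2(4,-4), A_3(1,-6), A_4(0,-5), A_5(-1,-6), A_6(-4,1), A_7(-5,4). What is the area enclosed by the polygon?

Apply the shoelace formula: 2A = Σ (x_i·y_{i+1} − x_{i+1}·y_i), indices taken mod 7.
Σ = (4) + (-20) + (-5) + (-5) + (-25) + (-11) + (6) = -56
Area = |Σ|/2 = 28.

28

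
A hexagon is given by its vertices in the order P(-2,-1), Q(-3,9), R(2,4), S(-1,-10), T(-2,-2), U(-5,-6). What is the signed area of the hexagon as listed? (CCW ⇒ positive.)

Σ = (-21) + (-30) + (-16) + (-18) + (2) + (-7) = -90
Signed area = Σ/2 = -45 (negative ⇒ clockwise traversal).

-45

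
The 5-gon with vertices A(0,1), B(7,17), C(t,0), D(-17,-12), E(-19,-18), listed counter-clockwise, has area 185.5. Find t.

Write out the shoelace sum; only the two edges meeting at C involve t:
2·Area = [(7·0 − t·17) + (t·(-12) − (-17)·0)] + 52
       = -29·t + 52 = 371
⇒ t = -11.

-11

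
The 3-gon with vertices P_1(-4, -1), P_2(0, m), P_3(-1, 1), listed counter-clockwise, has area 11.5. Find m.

Write out the shoelace sum; only the two edges meeting at P_2 involve m:
2·Area = [((-4)·m − 0·(-1)) + (0·1 − (-1)·m)] + 5
       = -3·m + 5 = 23
⇒ m = -6.

-6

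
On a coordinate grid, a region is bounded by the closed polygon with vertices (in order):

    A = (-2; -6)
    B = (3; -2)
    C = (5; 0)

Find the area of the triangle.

1

Apply the shoelace formula: 2A = Σ (x_i·y_{i+1} − x_{i+1}·y_i), indices taken mod 3.
Σ = (22) + (10) + (-30) = 2
Area = |Σ|/2 = 1.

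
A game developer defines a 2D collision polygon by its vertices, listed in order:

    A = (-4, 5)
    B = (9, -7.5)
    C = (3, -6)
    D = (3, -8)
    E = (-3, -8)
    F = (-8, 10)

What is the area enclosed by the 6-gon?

Σ = (-15) + (-31.5) + (-6) + (-48) + (-94) + (0) = -194.5
Area = |Σ|/2 = 97.25.

97.25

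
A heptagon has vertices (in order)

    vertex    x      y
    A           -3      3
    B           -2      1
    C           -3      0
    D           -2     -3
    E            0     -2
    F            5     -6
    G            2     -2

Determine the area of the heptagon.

15.5

Apply Gauss's area formula: 2A = Σ (x_i·y_{i+1} − x_{i+1}·y_i), indices taken mod 7.
Σ = (3) + (3) + (9) + (4) + (10) + (2) + (0) = 31
Area = |Σ|/2 = 15.5.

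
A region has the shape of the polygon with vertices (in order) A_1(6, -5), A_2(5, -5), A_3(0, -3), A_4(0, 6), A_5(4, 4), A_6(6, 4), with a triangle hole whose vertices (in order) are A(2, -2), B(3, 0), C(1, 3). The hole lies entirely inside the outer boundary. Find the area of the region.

Outer boundary:
Apply the surveyor's formula: 2A = Σ (x_i·y_{i+1} − x_{i+1}·y_i), indices taken mod 6.
Σ = (-5) + (-15) + (0) + (-24) + (-8) + (-54) = -106
Area = |Σ|/2 = 53.
Hole:
Apply the surveyor's formula: 2A = Σ (x_i·y_{i+1} − x_{i+1}·y_i), indices taken mod 3.
Cross-terms: 6, 9, -8  ⇒  Σ = 7
Area = |Σ|/2 = 3.5.
Net area = 53 − 3.5 = 49.5.

49.5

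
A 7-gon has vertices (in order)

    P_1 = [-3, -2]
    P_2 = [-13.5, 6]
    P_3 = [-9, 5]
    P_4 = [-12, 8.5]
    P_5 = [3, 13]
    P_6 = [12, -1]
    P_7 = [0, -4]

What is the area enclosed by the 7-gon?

Apply the shoelace (surveyor's) formula: 2A = Σ (x_i·y_{i+1} − x_{i+1}·y_i), indices taken mod 7.
Σ = (-45) + (-13.5) + (-16.5) + (-181.5) + (-159) + (-48) + (-12) = -475.5
Area = |Σ|/2 = 237.75.

237.75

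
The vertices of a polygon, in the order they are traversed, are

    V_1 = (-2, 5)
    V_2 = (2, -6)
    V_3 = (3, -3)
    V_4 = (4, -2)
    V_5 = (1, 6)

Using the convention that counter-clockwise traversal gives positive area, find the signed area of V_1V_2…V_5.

Σ = (2) + (12) + (6) + (26) + (17) = 63
Signed area = Σ/2 = 31.5 (positive ⇒ counter-clockwise traversal).

31.5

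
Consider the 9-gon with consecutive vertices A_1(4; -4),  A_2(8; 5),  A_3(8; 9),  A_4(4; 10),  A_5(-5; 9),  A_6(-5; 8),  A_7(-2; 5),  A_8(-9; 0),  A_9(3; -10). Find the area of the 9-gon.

Σ = (52) + (32) + (44) + (86) + (5) + (-9) + (45) + (90) + (28) = 373
Area = |Σ|/2 = 186.5.

186.5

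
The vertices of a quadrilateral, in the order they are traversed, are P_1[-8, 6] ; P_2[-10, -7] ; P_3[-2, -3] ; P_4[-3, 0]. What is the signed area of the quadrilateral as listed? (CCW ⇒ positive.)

52.5

Apply Gauss's area formula: 2A = Σ (x_i·y_{i+1} − x_{i+1}·y_i), indices taken mod 4.
Cross-terms: 116, 16, -9, -18  ⇒  Σ = 105
Signed area = Σ/2 = 52.5 (positive ⇒ counter-clockwise traversal).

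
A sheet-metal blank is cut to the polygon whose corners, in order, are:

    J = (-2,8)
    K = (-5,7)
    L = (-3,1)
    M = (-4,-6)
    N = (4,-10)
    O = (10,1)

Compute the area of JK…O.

Apply Gauss's area formula: 2A = Σ (x_i·y_{i+1} − x_{i+1}·y_i), indices taken mod 6.
Σ = (26) + (16) + (22) + (64) + (104) + (82) = 314
Area = |Σ|/2 = 157.

157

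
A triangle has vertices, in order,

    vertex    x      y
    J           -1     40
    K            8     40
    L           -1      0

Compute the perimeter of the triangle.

90

|JK| = √((9)² + (0)²) = √81 = 9
|KL| = √((-9)² + (-40)²) = √1681 = 41
|LJ| = √((0)² + (40)²) = √1600 = 40
Perimeter = 9 + 41 + 40 = 90.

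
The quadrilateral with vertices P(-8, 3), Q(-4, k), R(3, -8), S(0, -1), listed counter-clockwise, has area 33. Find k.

The doubled signed area Σ (x_i y_{i+1} − x_{i+1} y_i) is linear in k.
With k=0 it equals 33; the coefficient of k is -11 (from the two edges through Q).
So -11·k + 33 = 2·33 = 66 ⇒ k = -3.

-3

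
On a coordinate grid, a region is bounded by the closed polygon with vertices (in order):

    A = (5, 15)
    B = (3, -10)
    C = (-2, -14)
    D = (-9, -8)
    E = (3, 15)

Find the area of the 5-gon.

Apply Gauss's area formula: 2A = Σ (x_i·y_{i+1} − x_{i+1}·y_i), indices taken mod 5.
Σ = (-95) + (-62) + (-110) + (-111) + (-30) = -408
Area = |Σ|/2 = 204.

204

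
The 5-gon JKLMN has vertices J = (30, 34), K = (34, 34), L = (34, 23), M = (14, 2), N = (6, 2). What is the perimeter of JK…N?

92

|JK| = √((4)² + (0)²) = √16 = 4
|KL| = √((0)² + (-11)²) = √121 = 11
|LM| = √((-20)² + (-21)²) = √841 = 29
|MN| = √((-8)² + (0)²) = √64 = 8
|NJ| = √((24)² + (32)²) = √1600 = 40
Perimeter = 4 + 11 + 29 + 8 + 40 = 92.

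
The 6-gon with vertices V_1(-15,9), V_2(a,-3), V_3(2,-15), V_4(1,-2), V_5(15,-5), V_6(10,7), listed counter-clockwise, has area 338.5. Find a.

-10

The doubled signed area Σ (x_i y_{i+1} − x_{i+1} y_i) is linear in a.
With a=0 it equals 437; the coefficient of a is -24 (from the two edges through V_2).
So -24·a + 437 = 2·338.5 = 677 ⇒ a = -10.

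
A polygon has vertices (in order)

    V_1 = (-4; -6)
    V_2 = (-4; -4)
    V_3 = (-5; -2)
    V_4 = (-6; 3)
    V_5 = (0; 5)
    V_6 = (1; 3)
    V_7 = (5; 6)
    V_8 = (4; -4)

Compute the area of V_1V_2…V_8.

87.5

Apply Gauss's area formula: 2A = Σ (x_i·y_{i+1} − x_{i+1}·y_i), indices taken mod 8.
Cross-terms: -8, -12, -27, -30, -5, -9, -44, -40  ⇒  Σ = -175
Area = |Σ|/2 = 87.5.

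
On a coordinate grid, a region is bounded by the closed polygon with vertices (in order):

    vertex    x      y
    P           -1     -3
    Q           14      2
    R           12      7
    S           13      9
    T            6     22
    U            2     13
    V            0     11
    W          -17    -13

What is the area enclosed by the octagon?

322

P→Q: (-1)(2) − (14)(-3) = 40
Q→R: (14)(7) − (12)(2) = 74
R→S: (12)(9) − (13)(7) = 17
S→T: (13)(22) − (6)(9) = 232
T→U: (6)(13) − (2)(22) = 34
U→V: (2)(11) − (0)(13) = 22
V→W: (0)(-13) − (-17)(11) = 187
W→P: (-17)(-3) − (-1)(-13) = 38
Σ = 644
Area = |Σ|/2 = 322.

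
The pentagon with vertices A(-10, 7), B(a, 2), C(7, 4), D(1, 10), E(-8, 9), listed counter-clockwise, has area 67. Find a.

The doubled signed area Σ (x_i y_{i+1} − x_{i+1} y_i) is linear in a.
With a=0 it equals 155; the coefficient of a is -3 (from the two edges through B).
So -3·a + 155 = 2·67 = 134 ⇒ a = 7.

7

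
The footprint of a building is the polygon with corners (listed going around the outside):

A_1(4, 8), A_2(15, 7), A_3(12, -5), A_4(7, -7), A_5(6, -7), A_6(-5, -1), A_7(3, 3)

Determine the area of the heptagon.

174

Cross-terms: -92, -159, -49, -7, -41, -12, 12  ⇒  Σ = -348
Area = |Σ|/2 = 174.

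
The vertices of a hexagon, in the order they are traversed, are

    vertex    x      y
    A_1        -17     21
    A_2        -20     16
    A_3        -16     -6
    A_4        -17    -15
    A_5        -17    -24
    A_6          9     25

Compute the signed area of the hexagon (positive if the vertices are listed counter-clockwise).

610

Apply Gauss's area formula: 2A = Σ (x_i·y_{i+1} − x_{i+1}·y_i), indices taken mod 6.
Σ = (148) + (376) + (138) + (153) + (-209) + (614) = 1220
Signed area = Σ/2 = 610 (positive ⇒ counter-clockwise traversal).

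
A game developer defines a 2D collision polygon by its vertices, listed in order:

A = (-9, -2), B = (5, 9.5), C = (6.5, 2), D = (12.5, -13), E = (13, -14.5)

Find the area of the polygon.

202.75

Apply Gauss's area formula: 2A = Σ (x_i·y_{i+1} − x_{i+1}·y_i), indices taken mod 5.
Σ = (-75.5) + (-51.75) + (-109.5) + (-12.25) + (-156.5) = -405.5
Area = |Σ|/2 = 202.75.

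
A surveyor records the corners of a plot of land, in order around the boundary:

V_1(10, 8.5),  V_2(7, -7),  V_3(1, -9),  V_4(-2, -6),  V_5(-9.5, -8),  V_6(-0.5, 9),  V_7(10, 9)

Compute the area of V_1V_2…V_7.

219.75

Σ = (-129.5) + (-56) + (-24) + (-41) + (-89.5) + (-94.5) + (-5) = -439.5
Area = |Σ|/2 = 219.75.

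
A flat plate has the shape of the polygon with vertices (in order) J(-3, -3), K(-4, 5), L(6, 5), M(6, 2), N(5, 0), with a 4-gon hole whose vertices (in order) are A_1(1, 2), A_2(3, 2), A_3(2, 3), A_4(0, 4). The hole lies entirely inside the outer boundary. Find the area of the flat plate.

57.5

Outer boundary:
Σ = (-27) + (-50) + (-18) + (-10) + (-15) = -120
Area = |Σ|/2 = 60.
Hole:
Apply Gauss's area formula: 2A = Σ (x_i·y_{i+1} − x_{i+1}·y_i), indices taken mod 4.
Σ = (-4) + (5) + (8) + (-4) = 5
Area = |Σ|/2 = 2.5.
Net area = 60 − 2.5 = 57.5.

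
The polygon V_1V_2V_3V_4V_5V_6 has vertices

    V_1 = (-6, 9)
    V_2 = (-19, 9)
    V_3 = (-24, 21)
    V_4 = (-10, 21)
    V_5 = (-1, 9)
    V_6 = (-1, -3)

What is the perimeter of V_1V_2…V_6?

80

|V_1V_2| = √((-13)² + (0)²) = √169 = 13
|V_2V_3| = √((-5)² + (12)²) = √169 = 13
|V_3V_4| = √((14)² + (0)²) = √196 = 14
|V_4V_5| = √((9)² + (-12)²) = √225 = 15
|V_5V_6| = √((0)² + (-12)²) = √144 = 12
|V_6V_1| = √((-5)² + (12)²) = √169 = 13
Perimeter = 13 + 13 + 14 + 15 + 12 + 13 = 80.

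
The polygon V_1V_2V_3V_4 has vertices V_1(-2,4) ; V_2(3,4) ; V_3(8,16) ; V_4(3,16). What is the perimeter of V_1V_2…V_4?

|V_1V_2| = √((5)² + (0)²) = √25 = 5
|V_2V_3| = √((5)² + (12)²) = √169 = 13
|V_3V_4| = √((-5)² + (0)²) = √25 = 5
|V_4V_1| = √((-5)² + (-12)²) = √169 = 13
Perimeter = 5 + 13 + 5 + 13 = 36.

36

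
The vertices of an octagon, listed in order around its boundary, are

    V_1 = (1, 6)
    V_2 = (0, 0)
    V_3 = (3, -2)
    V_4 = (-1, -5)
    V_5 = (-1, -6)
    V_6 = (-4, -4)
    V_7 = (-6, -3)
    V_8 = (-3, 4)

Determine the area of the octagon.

51.5

Σ = (0) + (0) + (-17) + (1) + (-20) + (-12) + (-33) + (-22) = -103
Area = |Σ|/2 = 51.5.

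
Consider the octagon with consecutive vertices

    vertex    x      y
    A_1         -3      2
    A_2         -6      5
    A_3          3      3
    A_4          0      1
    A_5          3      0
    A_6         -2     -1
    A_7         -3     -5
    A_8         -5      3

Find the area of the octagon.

Σ = (-3) + (-33) + (3) + (-3) + (-3) + (7) + (-34) + (-1) = -67
Area = |Σ|/2 = 33.5.

33.5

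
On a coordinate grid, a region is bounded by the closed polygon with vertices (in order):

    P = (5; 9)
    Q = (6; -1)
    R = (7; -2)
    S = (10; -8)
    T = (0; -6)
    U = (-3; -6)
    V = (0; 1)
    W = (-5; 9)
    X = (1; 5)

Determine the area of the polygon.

113

Σ = (-59) + (-5) + (-36) + (-60) + (-18) + (-3) + (5) + (-34) + (-16) = -226
Area = |Σ|/2 = 113.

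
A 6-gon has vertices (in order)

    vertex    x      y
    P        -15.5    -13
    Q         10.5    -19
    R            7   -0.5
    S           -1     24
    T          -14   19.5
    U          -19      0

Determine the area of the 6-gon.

830.125

Apply Gauss's area formula: 2A = Σ (x_i·y_{i+1} − x_{i+1}·y_i), indices taken mod 6.
Cross-terms: 431, 127.75, 167.5, 316.5, 370.5, 247  ⇒  Σ = 1660.25
Area = |Σ|/2 = 830.125.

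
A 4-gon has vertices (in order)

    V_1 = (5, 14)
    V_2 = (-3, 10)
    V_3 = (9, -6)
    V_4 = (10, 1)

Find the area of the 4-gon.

Apply Gauss's area formula: 2A = Σ (x_i·y_{i+1} − x_{i+1}·y_i), indices taken mod 4.
V_1→V_2: (5)(10) − (-3)(14) = 92
V_2→V_3: (-3)(-6) − (9)(10) = -72
V_3→V_4: (9)(1) − (10)(-6) = 69
V_4→V_1: (10)(14) − (5)(1) = 135
Σ = 224
Area = |Σ|/2 = 112.

112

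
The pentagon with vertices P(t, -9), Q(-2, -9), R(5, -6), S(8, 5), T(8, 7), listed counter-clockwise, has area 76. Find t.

The doubled signed area Σ (x_i y_{i+1} − x_{i+1} y_i) is linear in t.
With t=0 it equals 56; the coefficient of t is -16 (from the two edges through P).
So -16·t + 56 = 2·76 = 152 ⇒ t = -6.

-6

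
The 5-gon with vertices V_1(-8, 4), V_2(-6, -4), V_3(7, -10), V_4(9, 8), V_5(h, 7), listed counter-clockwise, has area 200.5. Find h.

The doubled signed area Σ (x_i y_{i+1} − x_{i+1} y_i) is linear in h.
With h=0 it equals 409; the coefficient of h is -4 (from the two edges through V_5).
So -4·h + 409 = 2·200.5 = 401 ⇒ h = 2.

2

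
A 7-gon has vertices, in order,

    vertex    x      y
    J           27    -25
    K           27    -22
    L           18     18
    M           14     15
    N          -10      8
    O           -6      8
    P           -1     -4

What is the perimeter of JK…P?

126

|JK| = √((0)² + (3)²) = √9 = 3
|KL| = √((-9)² + (40)²) = √1681 = 41
|LM| = √((-4)² + (-3)²) = √25 = 5
|MN| = √((-24)² + (-7)²) = √625 = 25
|NO| = √((4)² + (0)²) = √16 = 4
|OP| = √((5)² + (-12)²) = √169 = 13
|PJ| = √((28)² + (-21)²) = √1225 = 35
Perimeter = 3 + 41 + 5 + 25 + 4 + 13 + 35 = 126.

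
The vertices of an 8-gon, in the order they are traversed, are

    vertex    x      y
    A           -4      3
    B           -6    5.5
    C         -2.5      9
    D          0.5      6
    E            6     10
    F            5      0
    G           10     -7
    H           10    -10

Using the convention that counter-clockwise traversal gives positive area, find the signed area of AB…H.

-109.875

Apply the surveyor's formula: 2A = Σ (x_i·y_{i+1} − x_{i+1}·y_i), indices taken mod 8.
Σ = (-4) + (-40.25) + (-19.5) + (-31) + (-50) + (-35) + (-30) + (-10) = -219.75
Signed area = Σ/2 = -109.875 (negative ⇒ clockwise traversal).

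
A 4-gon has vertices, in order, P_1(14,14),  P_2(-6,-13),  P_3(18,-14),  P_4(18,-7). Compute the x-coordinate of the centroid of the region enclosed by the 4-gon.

782/87

Apply the shoelace (surveyor's) formula. First the cross-terms c_i = x_i·y_{i+1} − x_{i+1}·y_i:
  -98, 318, 126, 350  ⇒  2A = 696, A = 348.
Then Σ (x_i + x_{i+1})·c_i = 18768, so x̄ = 18768 / (6·348) = 782/87.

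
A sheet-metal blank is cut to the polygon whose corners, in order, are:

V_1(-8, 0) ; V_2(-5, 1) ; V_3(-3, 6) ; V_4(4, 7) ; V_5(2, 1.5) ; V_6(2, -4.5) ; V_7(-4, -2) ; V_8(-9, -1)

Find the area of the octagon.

Apply the shoelace (surveyor's) formula: 2A = Σ (x_i·y_{i+1} − x_{i+1}·y_i), indices taken mod 8.
Σ = (-8) + (-27) + (-45) + (-8) + (-12) + (-22) + (-14) + (-8) = -144
Area = |Σ|/2 = 72.

72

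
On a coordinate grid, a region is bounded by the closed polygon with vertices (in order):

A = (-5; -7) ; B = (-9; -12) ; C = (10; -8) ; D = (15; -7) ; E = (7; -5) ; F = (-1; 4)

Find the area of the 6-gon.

131.5

Apply the shoelace (surveyor's) formula: 2A = Σ (x_i·y_{i+1} − x_{i+1}·y_i), indices taken mod 6.
Σ = (-3) + (192) + (50) + (-26) + (23) + (27) = 263
Area = |Σ|/2 = 131.5.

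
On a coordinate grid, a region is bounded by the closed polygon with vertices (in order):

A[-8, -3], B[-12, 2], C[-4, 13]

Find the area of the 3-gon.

Apply Gauss's area formula: 2A = Σ (x_i·y_{i+1} − x_{i+1}·y_i), indices taken mod 3.
A→B: (-8)(2) − (-12)(-3) = -52
B→C: (-12)(13) − (-4)(2) = -148
C→A: (-4)(-3) − (-8)(13) = 116
Σ = -84
Area = |Σ|/2 = 42.

42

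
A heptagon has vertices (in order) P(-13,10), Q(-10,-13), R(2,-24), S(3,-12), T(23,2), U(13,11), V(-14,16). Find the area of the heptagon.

761

Apply Gauss's area formula: 2A = Σ (x_i·y_{i+1} − x_{i+1}·y_i), indices taken mod 7.
P→Q: (-13)(-13) − (-10)(10) = 269
Q→R: (-10)(-24) − (2)(-13) = 266
R→S: (2)(-12) − (3)(-24) = 48
S→T: (3)(2) − (23)(-12) = 282
T→U: (23)(11) − (13)(2) = 227
U→V: (13)(16) − (-14)(11) = 362
V→P: (-14)(10) − (-13)(16) = 68
Σ = 1522
Area = |Σ|/2 = 761.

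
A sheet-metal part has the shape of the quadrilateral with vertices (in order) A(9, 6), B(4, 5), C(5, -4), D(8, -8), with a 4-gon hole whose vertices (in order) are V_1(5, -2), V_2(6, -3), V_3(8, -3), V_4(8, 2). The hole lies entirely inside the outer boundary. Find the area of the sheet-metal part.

37.5

Outer boundary:
Cross-terms: 21, -41, -8, 120  ⇒  Σ = 92
Area = |Σ|/2 = 46.
Hole:
Apply the shoelace formula: 2A = Σ (x_i·y_{i+1} − x_{i+1}·y_i), indices taken mod 4.
Σ = (-3) + (6) + (40) + (-26) = 17
Area = |Σ|/2 = 8.5.
Net area = 46 − 8.5 = 37.5.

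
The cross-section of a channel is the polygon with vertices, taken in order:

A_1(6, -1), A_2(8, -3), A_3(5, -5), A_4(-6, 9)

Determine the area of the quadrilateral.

Apply the shoelace (surveyor's) formula: 2A = Σ (x_i·y_{i+1} − x_{i+1}·y_i), indices taken mod 4.
Cross-terms: -10, -25, 15, -48  ⇒  Σ = -68
Area = |Σ|/2 = 34.

34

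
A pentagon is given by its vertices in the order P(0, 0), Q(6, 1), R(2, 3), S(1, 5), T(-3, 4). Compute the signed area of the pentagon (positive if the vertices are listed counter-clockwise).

21

Apply the shoelace (surveyor's) formula: 2A = Σ (x_i·y_{i+1} − x_{i+1}·y_i), indices taken mod 5.
P→Q: (0)(1) − (6)(0) = 0
Q→R: (6)(3) − (2)(1) = 16
R→S: (2)(5) − (1)(3) = 7
S→T: (1)(4) − (-3)(5) = 19
T→P: (-3)(0) − (0)(4) = 0
Σ = 42
Signed area = Σ/2 = 21 (positive ⇒ counter-clockwise traversal).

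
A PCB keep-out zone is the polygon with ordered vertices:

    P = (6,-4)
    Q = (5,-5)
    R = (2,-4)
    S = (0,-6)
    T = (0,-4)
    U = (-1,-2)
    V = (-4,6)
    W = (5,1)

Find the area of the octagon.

Apply the shoelace formula: 2A = Σ (x_i·y_{i+1} − x_{i+1}·y_i), indices taken mod 8.
Cross-terms: -10, -10, -12, 0, -4, -14, -34, -26  ⇒  Σ = -110
Area = |Σ|/2 = 55.

55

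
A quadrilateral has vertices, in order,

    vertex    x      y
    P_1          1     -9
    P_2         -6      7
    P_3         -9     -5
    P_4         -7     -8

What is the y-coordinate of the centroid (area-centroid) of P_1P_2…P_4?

Apply the surveyor's formula. First the cross-terms c_i = x_i·y_{i+1} − x_{i+1}·y_i:
  -47, 93, 37, 71  ⇒  2A = 154, A = 77.
Then Σ (y_i + y_{i+1})·c_i = -1408, so ȳ = -1408 / (6·77) = -64/21.

-64/21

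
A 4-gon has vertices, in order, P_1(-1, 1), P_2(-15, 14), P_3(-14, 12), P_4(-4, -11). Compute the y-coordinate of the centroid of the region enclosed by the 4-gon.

Apply Gauss's area formula. First the cross-terms c_i = x_i·y_{i+1} − x_{i+1}·y_i:
  1, 16, 202, -15  ⇒  2A = 204, A = 102.
Then Σ (y_i + y_{i+1})·c_i = 783, so ȳ = 783 / (6·102) = 87/68.

87/68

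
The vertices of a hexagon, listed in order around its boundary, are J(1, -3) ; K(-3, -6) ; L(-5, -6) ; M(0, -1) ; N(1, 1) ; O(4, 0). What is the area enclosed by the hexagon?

18.5

Apply Gauss's area formula: 2A = Σ (x_i·y_{i+1} − x_{i+1}·y_i), indices taken mod 6.
Σ = (-15) + (-12) + (5) + (1) + (-4) + (-12) = -37
Area = |Σ|/2 = 18.5.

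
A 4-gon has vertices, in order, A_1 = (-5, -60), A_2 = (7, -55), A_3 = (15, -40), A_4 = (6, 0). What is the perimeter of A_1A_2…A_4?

|A_1A_2| = √((12)² + (5)²) = √169 = 13
|A_2A_3| = √((8)² + (15)²) = √289 = 17
|A_3A_4| = √((-9)² + (40)²) = √1681 = 41
|A_4A_1| = √((-11)² + (-60)²) = √3721 = 61
Perimeter = 13 + 17 + 41 + 61 = 132.

132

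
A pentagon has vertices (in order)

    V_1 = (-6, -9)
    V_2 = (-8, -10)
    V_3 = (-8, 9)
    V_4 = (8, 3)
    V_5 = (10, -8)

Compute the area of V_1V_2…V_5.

246

Apply the shoelace (surveyor's) formula: 2A = Σ (x_i·y_{i+1} − x_{i+1}·y_i), indices taken mod 5.
Σ = (-12) + (-152) + (-96) + (-94) + (-138) = -492
Area = |Σ|/2 = 246.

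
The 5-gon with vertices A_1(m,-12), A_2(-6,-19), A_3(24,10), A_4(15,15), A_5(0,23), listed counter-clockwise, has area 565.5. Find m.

-6

The doubled signed area Σ (x_i y_{i+1} − x_{i+1} y_i) is linear in m.
With m=0 it equals 879; the coefficient of m is -42 (from the two edges through A_1).
So -42·m + 879 = 2·565.5 = 1131 ⇒ m = -6.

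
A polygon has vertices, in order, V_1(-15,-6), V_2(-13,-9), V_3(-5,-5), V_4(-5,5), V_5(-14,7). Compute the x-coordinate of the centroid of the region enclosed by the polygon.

-2534/251

Apply the shoelace (surveyor's) formula. First the cross-terms c_i = x_i·y_{i+1} − x_{i+1}·y_i:
  57, 20, -50, 35, 189  ⇒  2A = 251, A = 125.5.
Then Σ (x_i + x_{i+1})·c_i = -7602, so x̄ = -7602 / (6·125.5) = -2534/251.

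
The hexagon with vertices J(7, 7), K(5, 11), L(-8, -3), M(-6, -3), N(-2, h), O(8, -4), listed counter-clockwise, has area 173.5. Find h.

-10

Write out the shoelace sum; only the two edges meeting at N involve h:
2·Area = [((-6)·h − (-2)·(-3)) + ((-2)·(-4) − 8·h)] + 205
       = -14·h + 207 = 347
⇒ h = -10.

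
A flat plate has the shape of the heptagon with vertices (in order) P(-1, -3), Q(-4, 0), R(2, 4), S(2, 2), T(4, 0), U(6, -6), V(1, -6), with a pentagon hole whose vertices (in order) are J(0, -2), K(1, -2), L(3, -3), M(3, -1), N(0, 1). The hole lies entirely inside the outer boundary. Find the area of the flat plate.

44.5

Outer boundary:
Apply the shoelace (surveyor's) formula: 2A = Σ (x_i·y_{i+1} − x_{i+1}·y_i), indices taken mod 7.
P→Q: (-1)(0) − (-4)(-3) = -12
Q→R: (-4)(4) − (2)(0) = -16
R→S: (2)(2) − (2)(4) = -4
S→T: (2)(0) − (4)(2) = -8
T→U: (4)(-6) − (6)(0) = -24
U→V: (6)(-6) − (1)(-6) = -30
V→P: (1)(-3) − (-1)(-6) = -9
Σ = -103
Area = |Σ|/2 = 51.5.
Hole:
J→K: (0)(-2) − (1)(-2) = 2
K→L: (1)(-3) − (3)(-2) = 3
L→M: (3)(-1) − (3)(-3) = 6
M→N: (3)(1) − (0)(-1) = 3
N→J: (0)(-2) − (0)(1) = 0
Σ = 14
Area = |Σ|/2 = 7.
Net area = 51.5 − 7 = 44.5.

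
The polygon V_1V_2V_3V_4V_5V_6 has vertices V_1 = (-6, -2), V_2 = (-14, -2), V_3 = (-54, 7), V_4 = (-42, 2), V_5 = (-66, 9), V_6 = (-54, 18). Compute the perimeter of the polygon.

|V_1V_2| = √((-8)² + (0)²) = √64 = 8
|V_2V_3| = √((-40)² + (9)²) = √1681 = 41
|V_3V_4| = √((12)² + (-5)²) = √169 = 13
|V_4V_5| = √((-24)² + (7)²) = √625 = 25
|V_5V_6| = √((12)² + (9)²) = √225 = 15
|V_6V_1| = √((48)² + (-20)²) = √2704 = 52
Perimeter = 8 + 41 + 13 + 25 + 15 + 52 = 154.

154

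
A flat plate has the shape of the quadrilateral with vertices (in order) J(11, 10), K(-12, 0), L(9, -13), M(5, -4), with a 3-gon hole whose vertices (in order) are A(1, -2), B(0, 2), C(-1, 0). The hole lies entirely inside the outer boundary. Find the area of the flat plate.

Outer boundary:
Cross-terms: 120, 156, 29, 94  ⇒  Σ = 399
Area = |Σ|/2 = 199.5.
Hole:
Cross-terms: 2, 2, 2  ⇒  Σ = 6
Area = |Σ|/2 = 3.
Net area = 199.5 − 3 = 196.5.

196.5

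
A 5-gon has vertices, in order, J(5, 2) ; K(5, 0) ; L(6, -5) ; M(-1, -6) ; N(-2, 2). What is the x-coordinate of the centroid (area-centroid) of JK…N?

Apply the surveyor's formula. First the cross-terms c_i = x_i·y_{i+1} − x_{i+1}·y_i:
  -10, -25, -41, -14, -14  ⇒  2A = -104, A = -52.
Then Σ (x_i + x_{i+1})·c_i = -580, so x̄ = -580 / (6·(-52)) = 145/78.

145/78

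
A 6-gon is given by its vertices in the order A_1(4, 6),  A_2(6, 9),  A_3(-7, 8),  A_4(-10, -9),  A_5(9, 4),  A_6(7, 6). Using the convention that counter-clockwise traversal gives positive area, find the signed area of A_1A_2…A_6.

169.5

Apply the shoelace formula: 2A = Σ (x_i·y_{i+1} − x_{i+1}·y_i), indices taken mod 6.
Σ = (0) + (111) + (143) + (41) + (26) + (18) = 339
Signed area = Σ/2 = 169.5 (positive ⇒ counter-clockwise traversal).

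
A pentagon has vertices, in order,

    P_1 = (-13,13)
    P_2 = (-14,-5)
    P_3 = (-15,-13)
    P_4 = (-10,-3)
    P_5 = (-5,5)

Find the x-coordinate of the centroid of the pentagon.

-556/51

Apply the shoelace formula. First the cross-terms c_i = x_i·y_{i+1} − x_{i+1}·y_i:
  247, 107, -85, -65, 0  ⇒  2A = 204, A = 102.
Then Σ (x_i + x_{i+1})·c_i = -6672, so x̄ = -6672 / (6·102) = -556/51.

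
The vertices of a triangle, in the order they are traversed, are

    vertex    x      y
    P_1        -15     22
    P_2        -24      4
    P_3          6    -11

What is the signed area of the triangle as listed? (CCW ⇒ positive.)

Σ = (468) + (240) + (-33) = 675
Signed area = Σ/2 = 337.5 (positive ⇒ counter-clockwise traversal).

337.5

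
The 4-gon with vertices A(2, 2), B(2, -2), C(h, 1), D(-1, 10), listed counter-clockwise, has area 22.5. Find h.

The doubled signed area Σ (x_i y_{i+1} − x_{i+1} y_i) is linear in h.
With h=0 it equals -27; the coefficient of h is 12 (from the two edges through C).
So 12·h + -27 = 2·22.5 = 45 ⇒ h = 6.

6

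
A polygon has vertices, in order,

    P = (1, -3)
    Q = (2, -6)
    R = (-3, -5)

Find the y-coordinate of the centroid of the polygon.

-14/3

Apply the shoelace formula. First the cross-terms c_i = x_i·y_{i+1} − x_{i+1}·y_i:
  0, -28, 14  ⇒  2A = -14, A = -7.
Then Σ (y_i + y_{i+1})·c_i = 196, so ȳ = 196 / (6·(-7)) = -14/3.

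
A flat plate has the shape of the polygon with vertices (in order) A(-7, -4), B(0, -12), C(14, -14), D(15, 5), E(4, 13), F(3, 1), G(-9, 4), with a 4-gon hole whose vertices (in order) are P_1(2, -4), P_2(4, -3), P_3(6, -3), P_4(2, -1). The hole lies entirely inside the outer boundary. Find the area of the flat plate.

Outer boundary:
Apply Gauss's area formula: 2A = Σ (x_i·y_{i+1} − x_{i+1}·y_i), indices taken mod 7.
Σ = (84) + (168) + (280) + (175) + (-35) + (21) + (64) = 757
Area = |Σ|/2 = 378.5.
Hole:
Σ = (10) + (6) + (0) + (-6) = 10
Area = |Σ|/2 = 5.
Net area = 378.5 − 5 = 373.5.

373.5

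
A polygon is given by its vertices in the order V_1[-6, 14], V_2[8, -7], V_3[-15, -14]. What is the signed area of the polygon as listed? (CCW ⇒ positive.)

-290.5

Cross-terms: -70, -217, -294  ⇒  Σ = -581
Signed area = Σ/2 = -290.5 (negative ⇒ clockwise traversal).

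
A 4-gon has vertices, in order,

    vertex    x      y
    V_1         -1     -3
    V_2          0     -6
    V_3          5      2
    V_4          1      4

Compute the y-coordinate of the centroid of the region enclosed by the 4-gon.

-13/33

Apply the surveyor's formula. First the cross-terms c_i = x_i·y_{i+1} − x_{i+1}·y_i:
  6, 30, 18, 1  ⇒  2A = 55, A = 27.5.
Then Σ (y_i + y_{i+1})·c_i = -65, so ȳ = -65 / (6·27.5) = -13/33.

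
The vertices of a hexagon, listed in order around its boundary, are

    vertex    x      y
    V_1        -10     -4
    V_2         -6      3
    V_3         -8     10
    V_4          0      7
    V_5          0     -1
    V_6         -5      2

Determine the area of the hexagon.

Apply the surveyor's formula: 2A = Σ (x_i·y_{i+1} − x_{i+1}·y_i), indices taken mod 6.
Σ = (-54) + (-36) + (-56) + (0) + (-5) + (40) = -111
Area = |Σ|/2 = 55.5.

55.5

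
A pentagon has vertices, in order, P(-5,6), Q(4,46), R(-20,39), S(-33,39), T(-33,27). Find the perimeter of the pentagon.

|PQ| = √((9)² + (40)²) = √1681 = 41
|QR| = √((-24)² + (-7)²) = √625 = 25
|RS| = √((-13)² + (0)²) = √169 = 13
|ST| = √((0)² + (-12)²) = √144 = 12
|TP| = √((28)² + (-21)²) = √1225 = 35
Perimeter = 41 + 25 + 13 + 12 + 35 = 126.

126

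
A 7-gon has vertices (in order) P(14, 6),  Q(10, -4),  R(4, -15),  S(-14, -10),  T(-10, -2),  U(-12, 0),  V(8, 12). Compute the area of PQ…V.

430

Cross-terms: -116, -134, -250, -72, -24, -144, -120  ⇒  Σ = -860
Area = |Σ|/2 = 430.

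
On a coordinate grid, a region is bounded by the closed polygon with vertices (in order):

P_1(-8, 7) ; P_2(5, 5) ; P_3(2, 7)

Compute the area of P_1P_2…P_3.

10

Apply the shoelace (surveyor's) formula: 2A = Σ (x_i·y_{i+1} − x_{i+1}·y_i), indices taken mod 3.
Σ = (-75) + (25) + (70) = 20
Area = |Σ|/2 = 10.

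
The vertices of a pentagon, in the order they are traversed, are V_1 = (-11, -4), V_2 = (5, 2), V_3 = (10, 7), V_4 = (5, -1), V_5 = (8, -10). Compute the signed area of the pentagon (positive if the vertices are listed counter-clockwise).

Σ = (-2) + (15) + (-45) + (-42) + (-142) = -216
Signed area = Σ/2 = -108 (negative ⇒ clockwise traversal).

-108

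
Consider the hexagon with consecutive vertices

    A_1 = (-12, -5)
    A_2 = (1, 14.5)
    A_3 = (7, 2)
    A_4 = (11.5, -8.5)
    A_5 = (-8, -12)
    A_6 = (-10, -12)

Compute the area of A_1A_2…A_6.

Cross-terms: -169, -99.5, -82.5, -206, -24, -94  ⇒  Σ = -675
Area = |Σ|/2 = 337.5.

337.5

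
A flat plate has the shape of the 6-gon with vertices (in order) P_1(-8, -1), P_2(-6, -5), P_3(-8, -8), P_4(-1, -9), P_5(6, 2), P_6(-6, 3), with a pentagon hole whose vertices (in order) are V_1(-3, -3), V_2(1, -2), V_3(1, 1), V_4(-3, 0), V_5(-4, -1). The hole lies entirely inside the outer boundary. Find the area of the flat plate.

95.5

Outer boundary:
Σ = (34) + (8) + (64) + (52) + (30) + (30) = 218
Area = |Σ|/2 = 109.
Hole:
Cross-terms: 9, 3, 3, 3, 9  ⇒  Σ = 27
Area = |Σ|/2 = 13.5.
Net area = 109 − 13.5 = 95.5.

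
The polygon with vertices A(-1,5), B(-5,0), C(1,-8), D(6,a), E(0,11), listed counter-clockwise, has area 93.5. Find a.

-3

Write out the shoelace sum; only the two edges meeting at D involve a:
2·Area = [(1·a − 6·(-8)) + (6·11 − 0·a)] + 76
       = 1·a + 190 = 187
⇒ a = -3.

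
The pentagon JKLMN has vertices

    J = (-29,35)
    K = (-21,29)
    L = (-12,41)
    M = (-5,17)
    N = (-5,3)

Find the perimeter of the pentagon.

|JK| = √((8)² + (-6)²) = √100 = 10
|KL| = √((9)² + (12)²) = √225 = 15
|LM| = √((7)² + (-24)²) = √625 = 25
|MN| = √((0)² + (-14)²) = √196 = 14
|NJ| = √((-24)² + (32)²) = √1600 = 40
Perimeter = 10 + 15 + 25 + 14 + 40 = 104.

104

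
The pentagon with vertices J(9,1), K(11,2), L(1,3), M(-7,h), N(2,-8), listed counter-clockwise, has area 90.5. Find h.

Write out the shoelace sum; only the two edges meeting at M involve h:
2·Area = [(1·h − (-7)·3) + ((-7)·(-8) − 2·h)] + 112
       = -1·h + 189 = 181
⇒ h = 8.

8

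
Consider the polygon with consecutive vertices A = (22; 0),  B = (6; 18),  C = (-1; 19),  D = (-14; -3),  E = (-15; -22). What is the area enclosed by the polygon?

772

Cross-terms: 396, 132, 269, 263, 484  ⇒  Σ = 1544
Area = |Σ|/2 = 772.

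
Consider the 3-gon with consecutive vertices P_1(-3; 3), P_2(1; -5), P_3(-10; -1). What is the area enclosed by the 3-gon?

Apply the shoelace (surveyor's) formula: 2A = Σ (x_i·y_{i+1} − x_{i+1}·y_i), indices taken mod 3.
Σ = (12) + (-51) + (-33) = -72
Area = |Σ|/2 = 36.

36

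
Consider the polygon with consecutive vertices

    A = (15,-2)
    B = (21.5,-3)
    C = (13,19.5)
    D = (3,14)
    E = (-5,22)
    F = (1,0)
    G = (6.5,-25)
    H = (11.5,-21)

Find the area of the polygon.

555.875

Cross-terms: -2, 458.25, 123.5, 136, -22, -25, 151, 292  ⇒  Σ = 1111.75
Area = |Σ|/2 = 555.875.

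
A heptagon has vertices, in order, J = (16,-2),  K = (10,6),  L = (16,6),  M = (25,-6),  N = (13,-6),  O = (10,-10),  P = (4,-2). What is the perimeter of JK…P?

|JK| = √((-6)² + (8)²) = √100 = 10
|KL| = √((6)² + (0)²) = √36 = 6
|LM| = √((9)² + (-12)²) = √225 = 15
|MN| = √((-12)² + (0)²) = √144 = 12
|NO| = √((-3)² + (-4)²) = √25 = 5
|OP| = √((-6)² + (8)²) = √100 = 10
|PJ| = √((12)² + (0)²) = √144 = 12
Perimeter = 10 + 6 + 15 + 12 + 5 + 10 + 12 = 70.

70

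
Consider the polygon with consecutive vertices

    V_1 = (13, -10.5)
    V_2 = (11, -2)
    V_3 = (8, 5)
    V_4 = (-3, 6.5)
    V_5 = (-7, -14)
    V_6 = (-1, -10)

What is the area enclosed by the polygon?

255.75

Apply the shoelace formula: 2A = Σ (x_i·y_{i+1} − x_{i+1}·y_i), indices taken mod 6.
Cross-terms: 89.5, 71, 67, 87.5, 56, 140.5  ⇒  Σ = 511.5
Area = |Σ|/2 = 255.75.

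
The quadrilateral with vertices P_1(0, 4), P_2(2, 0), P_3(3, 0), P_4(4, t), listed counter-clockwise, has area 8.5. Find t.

3

Write out the shoelace sum; only the two edges meeting at P_4 involve t:
2·Area = [(3·t − 4·0) + (4·4 − 0·t)] + -8
       = 3·t + 8 = 17
⇒ t = 3.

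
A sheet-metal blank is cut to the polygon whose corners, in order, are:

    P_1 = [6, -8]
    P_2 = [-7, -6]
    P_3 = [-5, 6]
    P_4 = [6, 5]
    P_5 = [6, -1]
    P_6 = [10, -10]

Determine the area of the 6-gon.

165.5

Apply the surveyor's formula: 2A = Σ (x_i·y_{i+1} − x_{i+1}·y_i), indices taken mod 6.
Σ = (-92) + (-72) + (-61) + (-36) + (-50) + (-20) = -331
Area = |Σ|/2 = 165.5.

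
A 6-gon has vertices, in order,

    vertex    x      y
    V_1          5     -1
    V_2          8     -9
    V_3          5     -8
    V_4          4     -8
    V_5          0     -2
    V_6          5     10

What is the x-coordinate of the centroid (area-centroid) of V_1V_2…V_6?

Apply the shoelace formula. First the cross-terms c_i = x_i·y_{i+1} − x_{i+1}·y_i:
  -37, -19, -8, -8, 10, -55  ⇒  2A = -117, A = -58.5.
Then Σ (x_i + x_{i+1})·c_i = -1332, so x̄ = -1332 / (6·(-58.5)) = 148/39.

148/39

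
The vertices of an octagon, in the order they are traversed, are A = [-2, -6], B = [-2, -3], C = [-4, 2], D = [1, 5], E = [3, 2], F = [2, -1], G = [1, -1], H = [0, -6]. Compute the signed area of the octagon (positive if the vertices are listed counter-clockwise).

-41.5

Apply Gauss's area formula: 2A = Σ (x_i·y_{i+1} − x_{i+1}·y_i), indices taken mod 8.
Cross-terms: -6, -16, -22, -13, -7, -1, -6, -12  ⇒  Σ = -83
Signed area = Σ/2 = -41.5 (negative ⇒ clockwise traversal).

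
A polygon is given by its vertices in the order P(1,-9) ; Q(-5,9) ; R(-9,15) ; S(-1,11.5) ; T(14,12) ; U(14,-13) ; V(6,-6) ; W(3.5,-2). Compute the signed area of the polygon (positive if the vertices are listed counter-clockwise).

P→Q: (1)(9) − (-5)(-9) = -36
Q→R: (-5)(15) − (-9)(9) = 6
R→S: (-9)(11.5) − (-1)(15) = -88.5
S→T: (-1)(12) − (14)(11.5) = -173
T→U: (14)(-13) − (14)(12) = -350
U→V: (14)(-6) − (6)(-13) = -6
V→W: (6)(-2) − (3.5)(-6) = 9
W→P: (3.5)(-9) − (1)(-2) = -29.5
Σ = -668
Signed area = Σ/2 = -334 (negative ⇒ clockwise traversal).

-334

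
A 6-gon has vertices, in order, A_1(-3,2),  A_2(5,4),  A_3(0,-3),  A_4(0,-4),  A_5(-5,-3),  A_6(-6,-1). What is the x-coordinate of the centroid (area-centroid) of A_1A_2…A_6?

Apply the shoelace (surveyor's) formula. First the cross-terms c_i = x_i·y_{i+1} − x_{i+1}·y_i:
  -22, -15, 0, -20, -13, -15  ⇒  2A = -85, A = -42.5.
Then Σ (x_i + x_{i+1})·c_i = 259, so x̄ = 259 / (6·(-42.5)) = -259/255.

-259/255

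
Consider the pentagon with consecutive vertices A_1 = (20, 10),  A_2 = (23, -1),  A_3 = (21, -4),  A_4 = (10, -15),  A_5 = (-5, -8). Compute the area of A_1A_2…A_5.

A_1→A_2: (20)(-1) − (23)(10) = -250
A_2→A_3: (23)(-4) − (21)(-1) = -71
A_3→A_4: (21)(-15) − (10)(-4) = -275
A_4→A_5: (10)(-8) − (-5)(-15) = -155
A_5→A_1: (-5)(10) − (20)(-8) = 110
Σ = -641
Area = |Σ|/2 = 320.5.

320.5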